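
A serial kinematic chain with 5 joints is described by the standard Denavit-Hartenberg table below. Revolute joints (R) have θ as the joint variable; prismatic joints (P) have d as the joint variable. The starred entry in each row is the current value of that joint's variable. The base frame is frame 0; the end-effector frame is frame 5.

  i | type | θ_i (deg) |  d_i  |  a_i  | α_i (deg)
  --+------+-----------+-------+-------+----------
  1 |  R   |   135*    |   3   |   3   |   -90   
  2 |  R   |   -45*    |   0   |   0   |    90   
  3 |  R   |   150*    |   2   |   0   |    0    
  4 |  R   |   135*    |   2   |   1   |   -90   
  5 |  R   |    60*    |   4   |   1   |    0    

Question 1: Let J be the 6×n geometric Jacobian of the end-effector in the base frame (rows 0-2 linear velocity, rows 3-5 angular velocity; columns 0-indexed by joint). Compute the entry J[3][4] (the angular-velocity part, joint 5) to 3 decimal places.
axis z_4 = (-0.6660,0.3000,0.6830); lever o_n−o_4 = (-2.8201,2.0390,2.2112)
cross product → J_v[:, 4] = (-0.7294,-0.4536,-0.5120)
J_ω[:, 4] = z_4
entry J[3][4] = -0.6660

-0.666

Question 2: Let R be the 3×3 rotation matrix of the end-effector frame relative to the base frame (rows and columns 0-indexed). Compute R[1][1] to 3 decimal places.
End-effector y-axis (col 1 of R) = (-0.7294,-0.4536,-0.5120)
R[1][1] = -0.4536

-0.454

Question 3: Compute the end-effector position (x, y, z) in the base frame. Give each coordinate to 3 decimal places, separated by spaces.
-2.388 2.973 8.223

after link 1: o_1 = (-2.1213, 2.1213, 3.0000)
after link 2: o_2 = (-2.1213, 2.1213, 3.0000)
after link 3: o_3 = (-1.1213, 1.1213, 4.4142)
after link 4: o_4 = (0.4323, 0.9337, 6.0114)
after link 5: o_5 = (-2.3878, 2.9728, 8.2226)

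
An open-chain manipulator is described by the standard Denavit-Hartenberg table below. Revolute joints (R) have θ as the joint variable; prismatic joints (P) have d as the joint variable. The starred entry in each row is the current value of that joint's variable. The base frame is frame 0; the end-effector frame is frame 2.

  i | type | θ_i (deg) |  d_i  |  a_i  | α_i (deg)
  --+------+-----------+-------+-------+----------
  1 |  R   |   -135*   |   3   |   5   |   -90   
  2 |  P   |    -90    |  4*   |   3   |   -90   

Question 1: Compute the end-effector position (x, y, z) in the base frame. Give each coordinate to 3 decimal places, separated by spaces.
-0.707 -6.364 6.000

after link 1: o_1 = (-3.5355, -3.5355, 3.0000)
after link 2: o_2 = (-0.7071, -6.3640, 6.0000)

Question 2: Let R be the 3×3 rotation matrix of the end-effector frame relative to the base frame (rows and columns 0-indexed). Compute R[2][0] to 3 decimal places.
End-effector x-axis (col 0 of R) = (-0.0000,-0.0000,1.0000)
R[2][0] = 1.0000

1.000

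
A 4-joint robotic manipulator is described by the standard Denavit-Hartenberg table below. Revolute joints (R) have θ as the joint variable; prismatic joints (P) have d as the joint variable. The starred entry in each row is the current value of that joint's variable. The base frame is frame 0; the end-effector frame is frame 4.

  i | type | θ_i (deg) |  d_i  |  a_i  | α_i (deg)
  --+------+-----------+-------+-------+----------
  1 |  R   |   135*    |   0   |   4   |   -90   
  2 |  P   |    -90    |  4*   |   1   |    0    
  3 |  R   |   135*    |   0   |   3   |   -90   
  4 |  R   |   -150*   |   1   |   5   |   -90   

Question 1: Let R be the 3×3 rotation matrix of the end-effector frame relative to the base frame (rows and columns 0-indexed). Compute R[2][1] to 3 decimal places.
End-effector y-axis (col 1 of R) = (-0.5000,0.5000,0.7071)
R[2][1] = 0.7071

0.707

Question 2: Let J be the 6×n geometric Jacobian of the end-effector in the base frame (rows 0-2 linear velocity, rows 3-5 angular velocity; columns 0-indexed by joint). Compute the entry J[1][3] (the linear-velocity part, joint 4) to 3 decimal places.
axis z_3 = (0.5000,-0.5000,-0.7071); lever o_n−o_3 = (0.8973,-4.4328,2.3548)
cross product → J_v[:, 3] = (-4.3119,-1.8119,-1.7678)
J_ω[:, 3] = z_3
entry J[1][3] = -1.8119

-1.812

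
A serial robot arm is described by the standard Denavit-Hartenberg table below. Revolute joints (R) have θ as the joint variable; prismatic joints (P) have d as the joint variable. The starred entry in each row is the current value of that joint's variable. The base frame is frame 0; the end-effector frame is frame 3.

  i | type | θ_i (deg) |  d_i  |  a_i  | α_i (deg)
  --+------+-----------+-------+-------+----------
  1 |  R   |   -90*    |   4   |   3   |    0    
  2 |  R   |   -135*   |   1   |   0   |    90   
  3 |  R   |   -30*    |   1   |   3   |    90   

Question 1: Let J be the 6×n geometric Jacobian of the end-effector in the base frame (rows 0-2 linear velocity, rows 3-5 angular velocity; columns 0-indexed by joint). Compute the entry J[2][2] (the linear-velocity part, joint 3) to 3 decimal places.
2.598

axis z_2 = (0.7071,0.7071,0.0000); lever o_n−o_2 = (-1.1300,2.5442,-1.5000)
cross product → J_v[:, 2] = (-1.0607,1.0607,2.5981)
J_ω[:, 2] = z_2
entry J[2][2] = 2.5981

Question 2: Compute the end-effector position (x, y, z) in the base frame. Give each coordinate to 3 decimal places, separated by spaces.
-1.130 -0.456 3.500

after link 1: o_1 = (0.0000, -3.0000, 4.0000)
after link 2: o_2 = (0.0000, -3.0000, 5.0000)
after link 3: o_3 = (-1.1300, -0.4558, 3.5000)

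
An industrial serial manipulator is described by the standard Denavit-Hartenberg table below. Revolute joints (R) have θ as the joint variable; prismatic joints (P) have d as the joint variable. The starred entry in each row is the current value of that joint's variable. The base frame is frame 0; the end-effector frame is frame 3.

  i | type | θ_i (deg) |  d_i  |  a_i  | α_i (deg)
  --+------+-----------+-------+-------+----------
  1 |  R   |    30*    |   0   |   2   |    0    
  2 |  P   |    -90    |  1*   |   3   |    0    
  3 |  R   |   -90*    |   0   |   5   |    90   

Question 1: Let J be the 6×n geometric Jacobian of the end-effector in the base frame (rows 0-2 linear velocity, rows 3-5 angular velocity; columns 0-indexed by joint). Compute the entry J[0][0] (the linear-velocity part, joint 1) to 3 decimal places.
4.098

axis z_0 = ẑ; lever o_n−o_0 = (-1.0981,-4.0981,1.0000)
cross product → J_v[:, 0] = (4.0981,-1.0981,0.0000)
J_ω[:, 0] = z_0
entry J[0][0] = 4.0981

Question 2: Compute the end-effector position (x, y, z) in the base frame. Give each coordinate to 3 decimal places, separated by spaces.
-1.098 -4.098 1.000

after link 1: o_1 = (1.7321, 1.0000, 0.0000)
after link 2: o_2 = (3.2321, -1.5981, 1.0000)
after link 3: o_3 = (-1.0981, -4.0981, 1.0000)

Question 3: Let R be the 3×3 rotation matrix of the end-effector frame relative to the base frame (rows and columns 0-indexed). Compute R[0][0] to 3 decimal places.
-0.866

End-effector x-axis (col 0 of R) = (-0.8660,-0.5000,0.0000)
R[0][0] = -0.8660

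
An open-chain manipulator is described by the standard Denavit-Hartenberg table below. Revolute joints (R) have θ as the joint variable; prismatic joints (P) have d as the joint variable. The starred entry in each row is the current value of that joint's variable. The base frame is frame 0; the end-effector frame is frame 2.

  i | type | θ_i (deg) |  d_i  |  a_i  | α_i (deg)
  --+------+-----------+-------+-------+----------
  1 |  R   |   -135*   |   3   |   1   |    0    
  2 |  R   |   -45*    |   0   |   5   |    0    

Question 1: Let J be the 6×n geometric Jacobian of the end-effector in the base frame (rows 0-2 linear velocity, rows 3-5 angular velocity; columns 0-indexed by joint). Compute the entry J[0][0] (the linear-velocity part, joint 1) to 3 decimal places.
0.707

axis z_0 = ẑ; lever o_n−o_0 = (-5.7071,-0.7071,3.0000)
cross product → J_v[:, 0] = (0.7071,-5.7071,0.0000)
J_ω[:, 0] = z_0
entry J[0][0] = 0.7071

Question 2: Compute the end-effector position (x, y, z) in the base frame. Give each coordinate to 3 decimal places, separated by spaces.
after link 1: o_1 = (-0.7071, -0.7071, 3.0000)
after link 2: o_2 = (-5.7071, -0.7071, 3.0000)

-5.707 -0.707 3.000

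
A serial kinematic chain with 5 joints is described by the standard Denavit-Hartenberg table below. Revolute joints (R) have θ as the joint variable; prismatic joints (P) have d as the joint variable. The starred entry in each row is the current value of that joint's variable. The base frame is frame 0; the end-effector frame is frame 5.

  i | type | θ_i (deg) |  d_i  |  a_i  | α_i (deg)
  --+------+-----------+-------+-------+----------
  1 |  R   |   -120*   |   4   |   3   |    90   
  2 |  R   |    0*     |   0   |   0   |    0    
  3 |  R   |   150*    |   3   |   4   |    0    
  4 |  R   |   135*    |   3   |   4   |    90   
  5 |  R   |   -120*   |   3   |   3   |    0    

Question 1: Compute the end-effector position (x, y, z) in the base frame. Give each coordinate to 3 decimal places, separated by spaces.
-1.589 4.052 2.809

after link 1: o_1 = (-1.5000, -2.5981, 4.0000)
after link 2: o_2 = (-1.5000, -2.5981, 4.0000)
after link 3: o_3 = (-2.3660, 1.9019, 6.0000)
after link 4: o_4 = (-5.4817, 2.5053, 2.1363)
after link 5: o_5 = (-1.5887, 4.0521, 2.8087)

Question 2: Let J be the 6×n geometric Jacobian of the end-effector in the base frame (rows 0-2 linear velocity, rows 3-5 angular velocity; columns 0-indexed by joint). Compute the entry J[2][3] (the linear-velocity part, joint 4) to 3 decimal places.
axis z_3 = (-0.8660,0.5000,0.0000); lever o_n−o_3 = (0.7773,2.1502,-3.1913)
cross product → J_v[:, 3] = (-1.5956,-2.7637,-2.2507)
J_ω[:, 3] = z_3
entry J[2][3] = -2.2507

-2.251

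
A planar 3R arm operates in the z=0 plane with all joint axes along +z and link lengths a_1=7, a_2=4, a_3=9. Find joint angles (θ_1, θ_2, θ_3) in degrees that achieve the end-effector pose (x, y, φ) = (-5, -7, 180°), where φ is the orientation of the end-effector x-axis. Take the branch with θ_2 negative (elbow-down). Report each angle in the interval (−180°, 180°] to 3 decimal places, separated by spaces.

wrist centre = target − a_3·(cos φ, sin φ) = (4.0000, -7.0000)
cos θ_2 = (65.0000−7²−4²)/(2·7·4) = 0.0000; θ_2 = -90.0000° (elbow-down)
β = atan2(-7.0000,4.0000) = -60.2551°; ψ = atan2(-4.0000,7.0000) = -29.7449°
θ_1 = β − ψ = -30.5102°
θ_3 = φ − θ_1 − θ_2 = -59.4898° (wrapped to (-180°,180°])

-30.510 -90.000 -59.490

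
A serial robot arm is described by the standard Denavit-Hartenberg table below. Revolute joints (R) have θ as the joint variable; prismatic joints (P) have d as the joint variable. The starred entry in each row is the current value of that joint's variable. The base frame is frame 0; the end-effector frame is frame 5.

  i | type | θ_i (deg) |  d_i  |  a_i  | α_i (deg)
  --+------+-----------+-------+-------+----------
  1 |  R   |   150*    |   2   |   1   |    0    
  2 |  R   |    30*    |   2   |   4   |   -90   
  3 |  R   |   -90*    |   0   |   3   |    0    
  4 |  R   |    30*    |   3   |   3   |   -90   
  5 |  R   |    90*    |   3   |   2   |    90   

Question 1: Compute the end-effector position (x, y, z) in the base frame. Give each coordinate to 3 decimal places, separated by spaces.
after link 1: o_1 = (-0.8660, 0.5000, 2.0000)
after link 2: o_2 = (-4.8660, 0.5000, 4.0000)
after link 3: o_3 = (-4.8660, 0.5000, 7.0000)
after link 4: o_4 = (-6.3660, -2.5000, 9.5981)
after link 5: o_5 = (-8.9641, -0.5000, 8.0981)

-8.964 -0.500 8.098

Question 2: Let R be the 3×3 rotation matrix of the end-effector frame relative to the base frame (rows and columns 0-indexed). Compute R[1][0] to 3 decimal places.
End-effector x-axis (col 0 of R) = (-0.0000,1.0000,-0.0000)
R[1][0] = 1.0000

1.000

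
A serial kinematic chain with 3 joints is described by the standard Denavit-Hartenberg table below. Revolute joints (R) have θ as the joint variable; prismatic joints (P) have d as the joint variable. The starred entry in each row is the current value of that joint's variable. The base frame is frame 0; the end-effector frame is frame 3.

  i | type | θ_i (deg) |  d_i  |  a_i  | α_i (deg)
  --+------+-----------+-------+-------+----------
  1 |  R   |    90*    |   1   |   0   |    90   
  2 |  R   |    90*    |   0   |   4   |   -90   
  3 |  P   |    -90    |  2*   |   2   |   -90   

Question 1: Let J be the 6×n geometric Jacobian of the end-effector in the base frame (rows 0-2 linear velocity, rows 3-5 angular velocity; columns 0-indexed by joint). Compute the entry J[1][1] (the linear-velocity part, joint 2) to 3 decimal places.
-4.000

axis z_1 = (1.0000,-0.0000,0.0000); lever o_n−o_1 = (2.0000,-2.0000,4.0000)
cross product → J_v[:, 1] = (-0.0000,-4.0000,-2.0000)
J_ω[:, 1] = z_1
entry J[1][1] = -4.0000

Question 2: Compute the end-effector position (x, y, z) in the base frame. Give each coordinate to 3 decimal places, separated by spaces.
2.000 -2.000 5.000

after link 1: o_1 = (0.0000, 0.0000, 1.0000)
after link 2: o_2 = (-0.0000, 0.0000, 5.0000)
after link 3: o_3 = (2.0000, -2.0000, 5.0000)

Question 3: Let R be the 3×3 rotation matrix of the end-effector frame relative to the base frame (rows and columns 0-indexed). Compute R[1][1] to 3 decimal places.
1.000

End-effector y-axis (col 1 of R) = (-0.0000,1.0000,-0.0000)
R[1][1] = 1.0000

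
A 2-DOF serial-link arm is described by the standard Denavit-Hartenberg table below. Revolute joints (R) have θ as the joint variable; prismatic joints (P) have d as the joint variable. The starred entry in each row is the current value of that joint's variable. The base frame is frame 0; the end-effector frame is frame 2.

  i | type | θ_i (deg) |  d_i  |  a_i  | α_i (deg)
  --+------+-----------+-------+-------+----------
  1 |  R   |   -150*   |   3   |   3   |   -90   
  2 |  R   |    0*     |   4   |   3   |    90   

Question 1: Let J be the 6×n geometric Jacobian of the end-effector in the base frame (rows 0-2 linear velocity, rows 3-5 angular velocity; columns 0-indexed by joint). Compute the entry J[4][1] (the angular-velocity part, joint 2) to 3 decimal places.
axis z_1 = (0.5000,-0.8660,0.0000); lever o_n−o_1 = (-0.5981,-4.9641,0.0000)
cross product → J_v[:, 1] = (-0.0000,-0.0000,-3.0000)
J_ω[:, 1] = z_1
entry J[4][1] = -0.8660

-0.866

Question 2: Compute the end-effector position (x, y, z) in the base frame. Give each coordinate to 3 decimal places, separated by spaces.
-3.196 -6.464 3.000

after link 1: o_1 = (-2.5981, -1.5000, 3.0000)
after link 2: o_2 = (-3.1962, -6.4641, 3.0000)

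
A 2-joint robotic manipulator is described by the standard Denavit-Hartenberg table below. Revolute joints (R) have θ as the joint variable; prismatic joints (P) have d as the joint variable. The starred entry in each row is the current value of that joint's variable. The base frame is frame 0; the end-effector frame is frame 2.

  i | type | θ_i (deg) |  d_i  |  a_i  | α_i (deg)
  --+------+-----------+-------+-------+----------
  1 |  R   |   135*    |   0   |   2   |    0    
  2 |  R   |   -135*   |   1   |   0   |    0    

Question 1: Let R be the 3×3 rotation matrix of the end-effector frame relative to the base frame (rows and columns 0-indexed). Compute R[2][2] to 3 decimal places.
End-effector z-axis (col 2 of R) = (0.0000,0.0000,1.0000)
R[2][2] = 1.0000

1.000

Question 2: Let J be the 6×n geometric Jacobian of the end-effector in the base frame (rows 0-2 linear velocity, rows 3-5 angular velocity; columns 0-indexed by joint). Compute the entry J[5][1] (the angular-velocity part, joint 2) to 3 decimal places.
axis z_1 = (0.0000,0.0000,1.0000); lever o_n−o_1 = (0.0000,0.0000,1.0000)
cross product → J_v[:, 1] = (0.0000,0.0000,0.0000)
J_ω[:, 1] = z_1
entry J[5][1] = 1.0000

1.000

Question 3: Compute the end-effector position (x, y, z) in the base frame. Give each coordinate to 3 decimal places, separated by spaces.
after link 1: o_1 = (-1.4142, 1.4142, 0.0000)
after link 2: o_2 = (-1.4142, 1.4142, 1.0000)

-1.414 1.414 1.000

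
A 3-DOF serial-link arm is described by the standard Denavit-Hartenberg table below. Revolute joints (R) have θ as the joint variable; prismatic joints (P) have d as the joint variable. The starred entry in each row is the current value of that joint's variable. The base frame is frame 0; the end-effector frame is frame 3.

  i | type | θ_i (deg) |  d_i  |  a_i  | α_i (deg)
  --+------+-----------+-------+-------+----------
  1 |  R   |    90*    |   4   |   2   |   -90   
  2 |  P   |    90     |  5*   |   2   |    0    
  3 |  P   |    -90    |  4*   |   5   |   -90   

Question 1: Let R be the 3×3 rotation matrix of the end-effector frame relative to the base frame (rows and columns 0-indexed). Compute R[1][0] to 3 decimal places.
End-effector x-axis (col 0 of R) = (0.0000,1.0000,0.0000)
R[1][0] = 1.0000

1.000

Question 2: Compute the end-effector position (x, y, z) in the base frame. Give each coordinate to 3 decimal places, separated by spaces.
-9.000 7.000 2.000

after link 1: o_1 = (0.0000, 2.0000, 4.0000)
after link 2: o_2 = (-5.0000, 2.0000, 2.0000)
after link 3: o_3 = (-9.0000, 7.0000, 2.0000)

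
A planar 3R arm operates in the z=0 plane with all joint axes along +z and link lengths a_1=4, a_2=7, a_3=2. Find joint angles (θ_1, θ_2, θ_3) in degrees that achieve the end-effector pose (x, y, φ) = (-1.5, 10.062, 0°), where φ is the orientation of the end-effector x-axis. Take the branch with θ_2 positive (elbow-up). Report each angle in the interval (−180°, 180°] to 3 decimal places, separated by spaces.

89.996 30.007 -120.003

wrist centre = target − a_3·(cos φ, sin φ) = (-3.5000, 10.0620)
cos θ_2 = (113.4938−4²−7²)/(2·4·7) = 0.8660; θ_2 = 30.0073° (elbow-up)
β = atan2(10.0620,-3.5000) = 109.1799°; ψ = atan2(3.5008,10.0617) = 19.1843°
θ_1 = β − ψ = 89.9956°
θ_3 = φ − θ_1 − θ_2 = -120.0029° (wrapped to (-180°,180°])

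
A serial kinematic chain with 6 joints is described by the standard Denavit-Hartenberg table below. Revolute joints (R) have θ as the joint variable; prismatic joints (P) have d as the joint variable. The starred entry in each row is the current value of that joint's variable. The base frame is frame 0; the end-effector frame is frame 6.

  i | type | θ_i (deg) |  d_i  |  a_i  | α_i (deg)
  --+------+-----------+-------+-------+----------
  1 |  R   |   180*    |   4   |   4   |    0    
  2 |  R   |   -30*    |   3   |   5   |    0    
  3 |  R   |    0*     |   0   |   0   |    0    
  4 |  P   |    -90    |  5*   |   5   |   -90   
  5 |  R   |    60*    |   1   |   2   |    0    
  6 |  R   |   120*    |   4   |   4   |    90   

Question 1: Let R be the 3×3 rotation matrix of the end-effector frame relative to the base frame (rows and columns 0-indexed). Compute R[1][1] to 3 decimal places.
End-effector y-axis (col 1 of R) = (-0.8660,0.5000,0.0000)
R[1][1] = 0.5000

0.500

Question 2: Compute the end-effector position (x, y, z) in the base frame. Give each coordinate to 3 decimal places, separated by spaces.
-11.660 6.732 10.268

after link 1: o_1 = (-4.0000, 0.0000, 4.0000)
after link 2: o_2 = (-8.3301, 2.5000, 7.0000)
after link 3: o_3 = (-8.3301, 2.5000, 7.0000)
after link 4: o_4 = (-5.8301, 6.8301, 12.0000)
after link 5: o_5 = (-6.1962, 8.1962, 10.2679)
after link 6: o_6 = (-11.6603, 6.7321, 10.2679)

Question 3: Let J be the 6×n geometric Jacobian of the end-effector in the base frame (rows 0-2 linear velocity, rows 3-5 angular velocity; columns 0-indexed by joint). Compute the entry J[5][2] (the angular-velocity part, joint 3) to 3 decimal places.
axis z_2 = (0.0000,0.0000,1.0000); lever o_n−o_2 = (-3.3301,4.2321,3.2679)
cross product → J_v[:, 2] = (-4.2321,-3.3301,0.0000)
J_ω[:, 2] = z_2
entry J[5][2] = 1.0000

1.000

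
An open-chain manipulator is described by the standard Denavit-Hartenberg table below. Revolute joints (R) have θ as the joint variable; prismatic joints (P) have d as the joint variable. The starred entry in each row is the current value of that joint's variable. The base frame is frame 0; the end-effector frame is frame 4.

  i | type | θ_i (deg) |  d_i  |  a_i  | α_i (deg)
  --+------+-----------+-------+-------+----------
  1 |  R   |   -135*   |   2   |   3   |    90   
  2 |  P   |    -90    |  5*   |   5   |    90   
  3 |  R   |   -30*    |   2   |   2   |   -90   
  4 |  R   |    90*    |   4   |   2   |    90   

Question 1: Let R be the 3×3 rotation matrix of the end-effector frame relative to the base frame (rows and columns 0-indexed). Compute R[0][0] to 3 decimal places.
-0.707

End-effector x-axis (col 0 of R) = (-0.7071,-0.7071,-0.0000)
R[0][0] = -0.7071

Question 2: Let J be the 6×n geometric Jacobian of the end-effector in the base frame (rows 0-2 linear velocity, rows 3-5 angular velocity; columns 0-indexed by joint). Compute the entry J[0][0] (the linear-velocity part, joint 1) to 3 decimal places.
-3.157

axis z_0 = ẑ; lever o_n−o_0 = (-7.3992,3.1566,-6.7321)
cross product → J_v[:, 0] = (-3.1566,-7.3992,0.0000)
J_ω[:, 0] = z_0
entry J[0][0] = -3.1566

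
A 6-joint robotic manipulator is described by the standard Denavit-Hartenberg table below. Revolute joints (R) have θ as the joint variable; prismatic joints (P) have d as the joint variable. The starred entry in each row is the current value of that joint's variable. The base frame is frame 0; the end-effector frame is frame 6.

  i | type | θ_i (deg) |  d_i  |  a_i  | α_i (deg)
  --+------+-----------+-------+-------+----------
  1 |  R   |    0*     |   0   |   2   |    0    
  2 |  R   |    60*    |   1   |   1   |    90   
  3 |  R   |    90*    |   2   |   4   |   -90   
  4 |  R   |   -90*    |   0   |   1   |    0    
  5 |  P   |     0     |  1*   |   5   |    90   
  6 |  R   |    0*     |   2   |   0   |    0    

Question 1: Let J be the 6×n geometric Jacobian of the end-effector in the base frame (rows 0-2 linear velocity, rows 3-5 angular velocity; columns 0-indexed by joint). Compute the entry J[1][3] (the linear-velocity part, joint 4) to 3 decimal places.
-1.000

axis z_3 = (-0.5000,-0.8660,0.0000); lever o_n−o_3 = (4.6962,-3.8660,-2.0000)
cross product → J_v[:, 3] = (1.7321,-1.0000,6.0000)
J_ω[:, 3] = z_3
entry J[1][3] = -1.0000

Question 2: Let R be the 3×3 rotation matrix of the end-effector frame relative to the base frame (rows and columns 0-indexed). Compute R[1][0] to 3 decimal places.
-0.500

End-effector x-axis (col 0 of R) = (0.8660,-0.5000,0.0000)
R[1][0] = -0.5000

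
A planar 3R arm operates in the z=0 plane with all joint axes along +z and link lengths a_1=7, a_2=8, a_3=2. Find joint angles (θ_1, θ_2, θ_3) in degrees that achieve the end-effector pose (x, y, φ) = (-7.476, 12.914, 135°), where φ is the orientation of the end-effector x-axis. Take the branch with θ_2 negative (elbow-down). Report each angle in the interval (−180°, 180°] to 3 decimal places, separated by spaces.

150.002 -60.006 45.004

wrist centre = target − a_3·(cos φ, sin φ) = (-6.0618, 11.4998)
cos θ_2 = (168.9903−7²−8²)/(2·7·8) = 0.4999; θ_2 = -60.0057° (elbow-down)
β = atan2(11.4998,-6.0618) = 117.7947°; ψ = atan2(-6.9286,10.9993) = -32.2073°
θ_1 = β − ψ = 150.0020°
θ_3 = φ − θ_1 − θ_2 = 45.0037° (wrapped to (-180°,180°])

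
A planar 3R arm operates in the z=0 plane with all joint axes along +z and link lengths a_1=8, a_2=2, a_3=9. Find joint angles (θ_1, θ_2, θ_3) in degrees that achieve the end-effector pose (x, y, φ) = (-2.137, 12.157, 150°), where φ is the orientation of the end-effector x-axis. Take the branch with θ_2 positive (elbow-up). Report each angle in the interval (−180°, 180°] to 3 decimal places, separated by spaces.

45.001 44.984 60.015

wrist centre = target − a_3·(cos φ, sin φ) = (5.6572, 7.6570)
cos θ_2 = (90.6339−8²−2²)/(2·8·2) = 0.7073; θ_2 = 44.9836° (elbow-up)
β = atan2(7.6570,5.6572) = 53.5419°; ψ = atan2(1.4138,9.4146) = 8.5404°
θ_1 = β − ψ = 45.0015°
θ_3 = φ − θ_1 − θ_2 = 60.0149° (wrapped to (-180°,180°])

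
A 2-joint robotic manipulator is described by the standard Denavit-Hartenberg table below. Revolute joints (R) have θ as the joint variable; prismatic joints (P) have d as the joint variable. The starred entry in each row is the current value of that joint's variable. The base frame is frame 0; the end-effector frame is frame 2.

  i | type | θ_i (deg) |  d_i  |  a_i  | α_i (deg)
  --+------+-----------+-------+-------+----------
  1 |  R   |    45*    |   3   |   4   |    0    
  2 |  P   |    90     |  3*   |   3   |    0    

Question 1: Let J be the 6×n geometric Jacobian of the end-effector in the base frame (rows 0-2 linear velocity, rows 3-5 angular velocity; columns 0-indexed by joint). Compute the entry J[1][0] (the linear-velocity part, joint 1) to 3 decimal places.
0.707

axis z_0 = ẑ; lever o_n−o_0 = (0.7071,4.9497,6.0000)
cross product → J_v[:, 0] = (-4.9497,0.7071,0.0000)
J_ω[:, 0] = z_0
entry J[1][0] = 0.7071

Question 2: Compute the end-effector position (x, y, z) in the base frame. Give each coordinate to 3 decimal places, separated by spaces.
after link 1: o_1 = (2.8284, 2.8284, 3.0000)
after link 2: o_2 = (0.7071, 4.9497, 6.0000)

0.707 4.950 6.000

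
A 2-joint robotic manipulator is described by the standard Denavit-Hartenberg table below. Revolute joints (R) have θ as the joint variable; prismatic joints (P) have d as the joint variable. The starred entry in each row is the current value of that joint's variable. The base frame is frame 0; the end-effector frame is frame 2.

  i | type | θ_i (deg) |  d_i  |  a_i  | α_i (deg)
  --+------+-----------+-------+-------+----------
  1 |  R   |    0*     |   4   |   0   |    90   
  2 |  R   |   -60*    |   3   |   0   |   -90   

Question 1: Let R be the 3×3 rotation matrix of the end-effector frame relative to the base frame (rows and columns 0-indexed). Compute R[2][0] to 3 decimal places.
End-effector x-axis (col 0 of R) = (0.5000,-0.0000,-0.8660)
R[2][0] = -0.8660

-0.866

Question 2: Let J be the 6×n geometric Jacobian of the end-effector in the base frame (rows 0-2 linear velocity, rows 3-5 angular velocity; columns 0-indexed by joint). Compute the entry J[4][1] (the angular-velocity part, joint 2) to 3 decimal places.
axis z_1 = (0.0000,-1.0000,0.0000); lever o_n−o_1 = (0.0000,-3.0000,0.0000)
cross product → J_v[:, 1] = (0.0000,0.0000,0.0000)
J_ω[:, 1] = z_1
entry J[4][1] = -1.0000

-1.000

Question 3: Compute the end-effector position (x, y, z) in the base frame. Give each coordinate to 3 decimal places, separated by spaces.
after link 1: o_1 = (0.0000, 0.0000, 4.0000)
after link 2: o_2 = (0.0000, -3.0000, 4.0000)

0.000 -3.000 4.000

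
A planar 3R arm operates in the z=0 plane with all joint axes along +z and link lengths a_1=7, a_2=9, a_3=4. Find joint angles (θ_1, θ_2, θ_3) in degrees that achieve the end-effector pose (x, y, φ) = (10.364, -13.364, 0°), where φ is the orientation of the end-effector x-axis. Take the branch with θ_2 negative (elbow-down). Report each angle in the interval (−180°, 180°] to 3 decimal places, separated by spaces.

-39.073 -44.999 84.072

wrist centre = target − a_3·(cos φ, sin φ) = (6.3640, -13.3640)
cos θ_2 = (219.0970−7²−9²)/(2·7·9) = 0.7071; θ_2 = -44.9990° (elbow-down)
β = atan2(-13.3640,6.3640) = -64.5360°; ψ = atan2(-6.3639,13.3641) = -25.4634°
θ_1 = β − ψ = -39.0726°
θ_3 = φ − θ_1 − θ_2 = 84.0716° (wrapped to (-180°,180°])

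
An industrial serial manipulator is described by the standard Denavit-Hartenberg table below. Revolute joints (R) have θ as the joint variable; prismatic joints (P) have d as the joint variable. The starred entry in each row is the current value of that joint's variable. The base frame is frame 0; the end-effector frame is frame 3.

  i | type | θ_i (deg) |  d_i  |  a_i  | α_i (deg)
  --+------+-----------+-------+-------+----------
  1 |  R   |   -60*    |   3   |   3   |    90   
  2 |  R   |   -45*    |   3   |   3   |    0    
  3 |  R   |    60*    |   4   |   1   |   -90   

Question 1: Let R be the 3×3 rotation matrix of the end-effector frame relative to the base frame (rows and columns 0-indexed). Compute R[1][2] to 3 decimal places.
End-effector z-axis (col 2 of R) = (-0.1294,0.2241,0.9659)
R[1][2] = 0.2241

0.224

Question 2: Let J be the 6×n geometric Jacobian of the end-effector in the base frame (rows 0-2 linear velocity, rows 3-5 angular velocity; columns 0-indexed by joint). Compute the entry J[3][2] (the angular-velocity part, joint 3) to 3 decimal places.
axis z_2 = (-0.8660,-0.5000,0.0000); lever o_n−o_2 = (-2.9811,-2.8365,0.2588)
cross product → J_v[:, 2] = (-0.1294,0.2241,0.9659)
J_ω[:, 2] = z_2
entry J[3][2] = -0.8660

-0.866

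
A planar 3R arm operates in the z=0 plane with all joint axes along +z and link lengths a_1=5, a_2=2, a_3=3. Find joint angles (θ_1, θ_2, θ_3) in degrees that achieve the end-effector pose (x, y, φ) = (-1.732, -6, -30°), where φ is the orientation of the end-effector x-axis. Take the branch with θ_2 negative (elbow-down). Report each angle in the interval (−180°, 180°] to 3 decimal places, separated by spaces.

wrist centre = target − a_3·(cos φ, sin φ) = (-4.3301, -4.5000)
cos θ_2 = (38.9996−5²−2²)/(2·5·2) = 0.5000; θ_2 = -60.0015° (elbow-down)
β = atan2(-4.5000,-4.3301) = -133.8976°; ψ = atan2(-1.7321,6.0000) = -16.1024°
θ_1 = β − ψ = -117.7951°
θ_3 = φ − θ_1 − θ_2 = 147.7966° (wrapped to (-180°,180°])

-117.795 -60.001 147.797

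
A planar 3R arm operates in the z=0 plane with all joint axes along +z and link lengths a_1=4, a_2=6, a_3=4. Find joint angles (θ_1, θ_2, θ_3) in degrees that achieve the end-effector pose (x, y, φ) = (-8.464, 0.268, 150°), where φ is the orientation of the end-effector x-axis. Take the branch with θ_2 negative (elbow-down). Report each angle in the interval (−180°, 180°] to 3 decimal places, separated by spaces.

wrist centre = target − a_3·(cos φ, sin φ) = (-4.9999, -1.7320)
cos θ_2 = (27.9988−4²−6²)/(2·4·6) = -0.5000; θ_2 = -120.0016° (elbow-down)
β = atan2(-1.7320,-4.9999) = -160.8936°; ψ = atan2(-5.1961,0.9999) = -79.1080°
θ_1 = β − ψ = -81.7855°
θ_3 = φ − θ_1 − θ_2 = -8.2128° (wrapped to (-180°,180°])

-81.786 -120.002 -8.213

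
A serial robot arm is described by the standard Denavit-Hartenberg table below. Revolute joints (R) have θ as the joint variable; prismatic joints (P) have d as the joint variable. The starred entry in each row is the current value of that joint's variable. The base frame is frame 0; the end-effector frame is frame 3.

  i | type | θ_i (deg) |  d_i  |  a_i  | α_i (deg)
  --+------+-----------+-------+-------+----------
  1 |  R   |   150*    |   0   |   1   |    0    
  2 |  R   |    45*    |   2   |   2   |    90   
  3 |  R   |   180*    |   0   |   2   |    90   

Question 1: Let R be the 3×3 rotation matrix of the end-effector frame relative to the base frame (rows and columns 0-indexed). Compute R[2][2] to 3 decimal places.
1.000

End-effector z-axis (col 2 of R) = (-0.0000,-0.0000,1.0000)
R[2][2] = 1.0000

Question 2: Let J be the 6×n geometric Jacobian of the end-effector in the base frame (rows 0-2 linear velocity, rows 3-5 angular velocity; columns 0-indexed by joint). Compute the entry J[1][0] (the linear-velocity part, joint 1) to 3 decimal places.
-0.866

axis z_0 = ẑ; lever o_n−o_0 = (-0.8660,0.5000,2.0000)
cross product → J_v[:, 0] = (-0.5000,-0.8660,0.0000)
J_ω[:, 0] = z_0
entry J[1][0] = -0.8660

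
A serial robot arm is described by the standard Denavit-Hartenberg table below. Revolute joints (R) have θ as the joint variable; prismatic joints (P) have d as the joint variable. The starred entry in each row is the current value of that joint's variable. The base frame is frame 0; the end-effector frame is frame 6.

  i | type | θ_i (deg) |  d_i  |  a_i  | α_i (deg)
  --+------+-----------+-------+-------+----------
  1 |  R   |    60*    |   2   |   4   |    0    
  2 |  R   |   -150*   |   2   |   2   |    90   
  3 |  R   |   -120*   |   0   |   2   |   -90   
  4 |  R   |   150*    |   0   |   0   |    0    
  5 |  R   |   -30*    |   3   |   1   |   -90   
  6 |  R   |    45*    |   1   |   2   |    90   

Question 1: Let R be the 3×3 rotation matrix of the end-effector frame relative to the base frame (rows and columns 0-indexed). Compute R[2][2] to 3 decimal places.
-0.047

End-effector z-axis (col 2 of R) = (0.6124,-0.7891,-0.0474)
R[2][2] = -0.0474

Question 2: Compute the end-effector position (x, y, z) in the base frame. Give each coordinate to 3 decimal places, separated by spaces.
after link 1: o_1 = (2.0000, 3.4641, 2.0000)
after link 2: o_2 = (2.0000, 1.4641, 4.0000)
after link 3: o_3 = (2.0000, 2.4641, 2.2679)
after link 4: o_4 = (2.0000, 2.4641, 2.2679)
after link 5: o_5 = (2.8660, -0.3840, 1.2010)
after link 6: o_6 = (3.5908, 0.0542, 3.2704)

3.591 0.054 3.270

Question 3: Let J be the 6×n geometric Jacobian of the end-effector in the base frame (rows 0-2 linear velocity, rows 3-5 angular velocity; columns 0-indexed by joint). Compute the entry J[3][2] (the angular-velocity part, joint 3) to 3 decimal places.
axis z_2 = (-1.0000,0.0000,0.0000); lever o_n−o_2 = (1.5908,-1.4099,-0.7296)
cross product → J_v[:, 2] = (-0.0000,-0.7296,1.4099)
J_ω[:, 2] = z_2
entry J[3][2] = -1.0000

-1.000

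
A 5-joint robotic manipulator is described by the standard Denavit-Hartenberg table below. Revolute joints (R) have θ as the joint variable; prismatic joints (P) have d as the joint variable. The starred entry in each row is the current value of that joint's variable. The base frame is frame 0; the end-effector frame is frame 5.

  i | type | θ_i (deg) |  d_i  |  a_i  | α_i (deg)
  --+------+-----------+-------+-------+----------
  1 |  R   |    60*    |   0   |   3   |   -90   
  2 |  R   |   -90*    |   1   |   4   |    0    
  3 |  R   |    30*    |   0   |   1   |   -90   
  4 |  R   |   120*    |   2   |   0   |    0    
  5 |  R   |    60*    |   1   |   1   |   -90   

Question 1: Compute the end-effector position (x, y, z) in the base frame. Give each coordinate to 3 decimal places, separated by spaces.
after link 1: o_1 = (1.5000, 2.5981, 0.0000)
after link 2: o_2 = (0.6340, 3.0981, 4.0000)
after link 3: o_3 = (0.8840, 3.5311, 4.8660)
after link 4: o_4 = (1.7500, 5.0311, 3.8660)
after link 5: o_5 = (1.9330, 5.3481, 2.5000)

1.933 5.348 2.500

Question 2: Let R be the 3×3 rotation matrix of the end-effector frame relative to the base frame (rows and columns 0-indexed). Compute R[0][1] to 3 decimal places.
-0.433

End-effector y-axis (col 1 of R) = (-0.4330,-0.7500,0.5000)
R[0][1] = -0.4330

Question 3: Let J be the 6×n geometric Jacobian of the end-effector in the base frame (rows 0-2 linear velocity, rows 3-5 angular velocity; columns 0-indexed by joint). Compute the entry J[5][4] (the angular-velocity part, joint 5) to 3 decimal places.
-0.500

axis z_4 = (0.4330,0.7500,-0.5000); lever o_n−o_4 = (0.1830,0.3170,-1.3660)
cross product → J_v[:, 4] = (-0.8660,0.5000,-0.0000)
J_ω[:, 4] = z_4
entry J[5][4] = -0.5000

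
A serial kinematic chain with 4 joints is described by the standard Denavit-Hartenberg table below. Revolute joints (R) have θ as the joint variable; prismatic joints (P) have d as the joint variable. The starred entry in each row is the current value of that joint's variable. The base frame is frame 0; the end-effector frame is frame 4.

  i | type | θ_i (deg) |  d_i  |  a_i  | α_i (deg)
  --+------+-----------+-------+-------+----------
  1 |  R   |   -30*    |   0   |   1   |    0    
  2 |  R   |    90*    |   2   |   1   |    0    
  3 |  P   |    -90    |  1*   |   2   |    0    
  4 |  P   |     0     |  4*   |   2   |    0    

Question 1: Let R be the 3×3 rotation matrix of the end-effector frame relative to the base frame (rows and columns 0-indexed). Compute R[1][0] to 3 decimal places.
-0.500

End-effector x-axis (col 0 of R) = (0.8660,-0.5000,0.0000)
R[1][0] = -0.5000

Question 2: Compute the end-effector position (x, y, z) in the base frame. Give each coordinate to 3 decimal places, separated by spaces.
after link 1: o_1 = (0.8660, -0.5000, 0.0000)
after link 2: o_2 = (1.3660, 0.3660, 2.0000)
after link 3: o_3 = (3.0981, -0.6340, 3.0000)
after link 4: o_4 = (4.8301, -1.6340, 7.0000)

4.830 -1.634 7.000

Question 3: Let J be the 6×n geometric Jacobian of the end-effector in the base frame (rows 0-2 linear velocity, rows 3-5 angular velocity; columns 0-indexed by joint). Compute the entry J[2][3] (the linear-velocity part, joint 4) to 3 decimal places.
prismatic axis z_3 = (0.0000,0.0000,1.0000)
J_v[:, 3] = z_3; J_ω[:, 3] = (0,0,0)
entry J[2][3] = 1.0000

1.000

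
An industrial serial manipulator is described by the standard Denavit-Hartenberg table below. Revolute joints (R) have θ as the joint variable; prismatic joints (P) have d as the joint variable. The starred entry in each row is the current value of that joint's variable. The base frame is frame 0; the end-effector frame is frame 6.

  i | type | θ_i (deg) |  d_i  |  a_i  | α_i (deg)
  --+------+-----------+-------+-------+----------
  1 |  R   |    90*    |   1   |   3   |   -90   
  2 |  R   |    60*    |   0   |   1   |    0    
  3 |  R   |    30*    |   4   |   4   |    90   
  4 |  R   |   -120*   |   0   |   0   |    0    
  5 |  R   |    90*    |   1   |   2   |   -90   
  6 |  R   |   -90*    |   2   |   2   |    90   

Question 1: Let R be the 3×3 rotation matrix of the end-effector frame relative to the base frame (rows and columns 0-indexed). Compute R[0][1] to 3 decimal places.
End-effector y-axis (col 1 of R) = (-0.8660,0.0000,-0.5000)
R[0][1] = -0.8660

-0.866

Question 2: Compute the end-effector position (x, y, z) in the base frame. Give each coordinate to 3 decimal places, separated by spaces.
-4.732 6.500 -6.598

after link 1: o_1 = (0.0000, 3.0000, 1.0000)
after link 2: o_2 = (0.0000, 3.5000, 0.1340)
after link 3: o_3 = (-4.0000, 3.5000, -3.8660)
after link 4: o_4 = (-4.0000, 3.5000, -3.8660)
after link 5: o_5 = (-3.0000, 4.5000, -5.5981)
after link 6: o_6 = (-4.7321, 6.5000, -6.5981)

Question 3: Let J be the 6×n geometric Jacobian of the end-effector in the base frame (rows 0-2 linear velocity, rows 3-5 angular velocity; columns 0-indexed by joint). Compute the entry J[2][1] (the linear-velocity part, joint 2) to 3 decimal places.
axis z_1 = (-1.0000,0.0000,0.0000); lever o_n−o_1 = (-4.7321,3.5000,-7.5981)
cross product → J_v[:, 1] = (-0.0000,-7.5981,-3.5000)
J_ω[:, 1] = z_1
entry J[2][1] = -3.5000

-3.500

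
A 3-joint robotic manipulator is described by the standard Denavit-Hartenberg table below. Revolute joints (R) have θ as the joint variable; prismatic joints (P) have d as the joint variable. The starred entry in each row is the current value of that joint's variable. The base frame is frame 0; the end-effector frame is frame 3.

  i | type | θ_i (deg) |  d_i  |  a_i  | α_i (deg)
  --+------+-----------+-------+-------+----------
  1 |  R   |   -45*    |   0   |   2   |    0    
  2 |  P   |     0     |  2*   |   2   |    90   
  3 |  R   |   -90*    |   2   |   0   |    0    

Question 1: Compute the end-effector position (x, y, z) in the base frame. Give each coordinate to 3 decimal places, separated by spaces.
after link 1: o_1 = (1.4142, -1.4142, 0.0000)
after link 2: o_2 = (2.8284, -2.8284, 2.0000)
after link 3: o_3 = (1.4142, -4.2426, 2.0000)

1.414 -4.243 2.000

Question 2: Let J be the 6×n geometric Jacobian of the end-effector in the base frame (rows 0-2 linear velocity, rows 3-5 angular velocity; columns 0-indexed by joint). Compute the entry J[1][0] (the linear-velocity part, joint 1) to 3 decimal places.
axis z_0 = ẑ; lever o_n−o_0 = (1.4142,-4.2426,2.0000)
cross product → J_v[:, 0] = (4.2426,1.4142,-0.0000)
J_ω[:, 0] = z_0
entry J[1][0] = 1.4142

1.414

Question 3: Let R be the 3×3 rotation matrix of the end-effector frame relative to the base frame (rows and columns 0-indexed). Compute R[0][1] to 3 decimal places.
0.707

End-effector y-axis (col 1 of R) = (0.7071,-0.7071,0.0000)
R[0][1] = 0.7071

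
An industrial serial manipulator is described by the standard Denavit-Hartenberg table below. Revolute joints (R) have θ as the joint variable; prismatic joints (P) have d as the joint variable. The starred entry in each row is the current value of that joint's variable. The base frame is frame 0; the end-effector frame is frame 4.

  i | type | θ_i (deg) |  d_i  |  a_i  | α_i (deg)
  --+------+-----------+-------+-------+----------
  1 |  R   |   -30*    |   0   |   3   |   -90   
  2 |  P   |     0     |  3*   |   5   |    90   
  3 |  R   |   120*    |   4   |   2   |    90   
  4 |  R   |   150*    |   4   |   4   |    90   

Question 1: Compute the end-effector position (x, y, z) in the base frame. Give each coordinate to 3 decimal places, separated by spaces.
after link 1: o_1 = (2.5981, -1.5000, 0.0000)
after link 2: o_2 = (8.4282, -1.4019, 0.0000)
after link 3: o_3 = (8.4282, 0.5981, 4.0000)
after link 4: o_4 = (12.4282, -2.8660, 6.0000)

12.428 -2.866 6.000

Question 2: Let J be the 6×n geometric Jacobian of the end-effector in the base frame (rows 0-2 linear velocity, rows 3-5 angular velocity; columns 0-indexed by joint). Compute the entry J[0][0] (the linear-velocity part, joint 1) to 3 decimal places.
axis z_0 = ẑ; lever o_n−o_0 = (12.4282,-2.8660,6.0000)
cross product → J_v[:, 0] = (2.8660,12.4282,-0.0000)
J_ω[:, 0] = z_0
entry J[0][0] = 2.8660

2.866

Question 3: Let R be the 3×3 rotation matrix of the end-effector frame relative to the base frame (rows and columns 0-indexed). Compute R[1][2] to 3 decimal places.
End-effector z-axis (col 2 of R) = (0.0000,0.5000,0.8660)
R[1][2] = 0.5000

0.500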